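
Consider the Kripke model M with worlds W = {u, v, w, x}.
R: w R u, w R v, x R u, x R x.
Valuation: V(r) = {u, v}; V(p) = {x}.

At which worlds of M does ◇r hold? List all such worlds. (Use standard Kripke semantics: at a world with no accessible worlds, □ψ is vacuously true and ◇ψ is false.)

Recall that ◇ψ holds at a world iff ψ holds at some accessible world.
Let φ = ◇r. Evaluate φ at each world:
  u (successors ∅): φ is false.
  v (successors ∅): φ is false.
  w (successors {u, v}): φ is true.
  x (successors {u, x}): φ is true.
For instance, at w:
  At w: ◇r requires r at some successor in {u, v}.
    r holds at u, so ◇r is true at w.
Satisfying worlds: {w, x}

w, x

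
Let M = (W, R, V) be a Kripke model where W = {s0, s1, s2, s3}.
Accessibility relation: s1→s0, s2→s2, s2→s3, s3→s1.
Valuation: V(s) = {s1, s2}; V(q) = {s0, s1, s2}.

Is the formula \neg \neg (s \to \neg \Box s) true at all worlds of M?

Let φ = \neg \neg (s \to \neg \Box s). Evaluate φ at each world:
  s0 (successors ∅): φ is true.
  s1 (successors {s0}): φ is true.
  s2 (successors {s2, s3}): φ is true.
  s3 (successors {s1}): φ is true.
For instance, at s1:
  At s1: \neg (s \to \neg \Box s) is false, so \neg \neg (s \to \neg \Box s) is true.
    At s1: s \to \neg \Box s is true, so \neg (s \to \neg \Box s) is false.
      At s1: s is true, \neg \Box s is true, so s \to \neg \Box s is true.

Yes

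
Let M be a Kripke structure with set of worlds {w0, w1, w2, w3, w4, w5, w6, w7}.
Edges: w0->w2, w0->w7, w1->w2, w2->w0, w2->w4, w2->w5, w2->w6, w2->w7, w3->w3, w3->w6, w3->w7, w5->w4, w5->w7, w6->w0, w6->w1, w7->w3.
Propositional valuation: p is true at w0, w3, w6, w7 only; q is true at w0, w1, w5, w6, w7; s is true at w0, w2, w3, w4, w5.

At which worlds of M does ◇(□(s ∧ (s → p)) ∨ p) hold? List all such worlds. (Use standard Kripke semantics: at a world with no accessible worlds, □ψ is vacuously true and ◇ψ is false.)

Let φ = ◇(□(s ∧ (s → p)) ∨ p). Evaluate φ at each world:
  w0 (successors {w2, w7}): φ is true.
  w1 (successors {w2}): φ is false.
  w2 (successors {w0, w4, w5, w6, w7}): φ is true.
  w3 (successors {w3, w6, w7}): φ is true.
  w4 (successors ∅): φ is false.
  w5 (successors {w4, w7}): φ is true.
  w6 (successors {w0, w1}): φ is true.
  w7 (successors {w3}): φ is true.
For instance, at w7:
  At w7: ◇(□(s ∧ (s → p)) ∨ p) requires □(s ∧ (s → p)) ∨ p at some successor in {w3}.
    □(s ∧ (s → p)) ∨ p holds at w3, so ◇(□(s ∧ (s → p)) ∨ p) is true at w7.
      At w3: □(s ∧ (s → p)) is false, p is true, so □(s ∧ (s → p)) ∨ p is true.
Satisfying worlds: {w0, w2, w3, w5, w6, w7}

w0, w2, w3, w5, w6, w7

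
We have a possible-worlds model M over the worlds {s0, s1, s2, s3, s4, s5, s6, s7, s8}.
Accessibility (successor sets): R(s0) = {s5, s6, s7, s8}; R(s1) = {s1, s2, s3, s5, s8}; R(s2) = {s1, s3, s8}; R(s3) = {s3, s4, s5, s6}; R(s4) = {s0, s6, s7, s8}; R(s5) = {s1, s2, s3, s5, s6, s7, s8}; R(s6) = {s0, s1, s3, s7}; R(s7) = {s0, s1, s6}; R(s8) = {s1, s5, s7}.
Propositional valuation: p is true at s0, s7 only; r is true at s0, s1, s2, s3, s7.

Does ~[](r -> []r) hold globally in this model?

Yes

Recall that []ψ holds at a world iff ψ holds at every accessible world, and <>ψ holds iff ψ holds at some accessible world.
Let φ = ~[](r -> []r). Evaluate φ at each world:
  s0 (successors {s5, s6, s7, s8}): φ is true.
  s1 (successors {s1, s2, s3, s5, s8}): φ is true.
  s2 (successors {s1, s3, s8}): φ is true.
  s3 (successors {s3, s4, s5, s6}): φ is true.
  s4 (successors {s0, s6, s7, s8}): φ is true.
  s5 (successors {s1, s2, s3, s5, s6, s7, s8}): φ is true.
  s6 (successors {s0, s1, s3, s7}): φ is true.
  s7 (successors {s0, s1, s6}): φ is true.
  s8 (successors {s1, s5, s7}): φ is true.
For instance, at s7:
  At s7: [](r -> []r) is false, so ~[](r -> []r) is true.
    At s7: [](r -> []r) requires r -> []r at every successor {s0, s1, s6}.
      r -> []r fails at s0, so [](r -> []r) is false at s7.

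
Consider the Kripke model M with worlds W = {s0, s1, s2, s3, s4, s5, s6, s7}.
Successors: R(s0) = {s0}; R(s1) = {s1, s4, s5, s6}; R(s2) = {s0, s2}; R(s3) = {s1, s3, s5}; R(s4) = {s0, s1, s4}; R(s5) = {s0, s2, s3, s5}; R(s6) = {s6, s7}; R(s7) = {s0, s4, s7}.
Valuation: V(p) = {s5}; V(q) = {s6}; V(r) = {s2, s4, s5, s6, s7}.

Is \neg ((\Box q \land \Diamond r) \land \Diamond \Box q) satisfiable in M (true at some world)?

Let φ = \neg ((\Box q \land \Diamond r) \land \Diamond \Box q). Evaluate φ at each world:
  s0 (successors {s0}): φ is true.
  s1 (successors {s1, s4, s5, s6}): φ is true.
  s2 (successors {s0, s2}): φ is true.
  s3 (successors {s1, s3, s5}): φ is true.
  s4 (successors {s0, s1, s4}): φ is true.
  s5 (successors {s0, s2, s3, s5}): φ is true.
  s6 (successors {s6, s7}): φ is true.
  s7 (successors {s0, s4, s7}): φ is true.
Detail at s0 (witness):
  At s0: (\Box q \land \Diamond r) \land \Diamond \Box q is false, so \neg ((\Box q \land \Diamond r) \land \Diamond \Box q) is true.
    At s0: \Box q \land \Diamond r is false, \Diamond \Box q is false, so (\Box q \land \Diamond r) \land \Diamond \Box q is false.
      At s0: \Box q is false, \Diamond r is false, so \Box q \land \Diamond r is false.
      At s0: \Diamond \Box q requires \Box q at some successor in {s0}.
        At s0: \Box q is false.
      So \Diamond \Box q is false at s0.

Yes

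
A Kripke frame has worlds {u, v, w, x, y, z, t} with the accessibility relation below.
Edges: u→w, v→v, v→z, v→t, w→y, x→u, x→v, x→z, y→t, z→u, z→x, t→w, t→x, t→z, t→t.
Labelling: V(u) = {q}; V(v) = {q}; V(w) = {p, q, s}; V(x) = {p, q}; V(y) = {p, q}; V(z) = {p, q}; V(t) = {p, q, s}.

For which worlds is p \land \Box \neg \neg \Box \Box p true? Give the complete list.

w

Let φ = p \land \Box \neg \neg \Box \Box p. Evaluate φ at each world:
  u (successors {w}): φ is false.
  v (successors {v, z, t}): φ is false.
  w (successors {y}): φ is true.
  x (successors {u, v, z}): φ is false.
  y (successors {t}): φ is false.
  z (successors {u, x}): φ is false.
  t (successors {w, x, z, t}): φ is false.
For instance, at t:
  At t: p is true, \Box \neg \neg \Box \Box p is false, so p \land \Box \neg \neg \Box \Box p is false.
    At t: \Box \neg \neg \Box \Box p requires \neg \neg \Box \Box p at every successor {w, x, z, t}.
      \neg \neg \Box \Box p fails at x, so \Box \neg \neg \Box \Box p is false at t.
Satisfying worlds: {w}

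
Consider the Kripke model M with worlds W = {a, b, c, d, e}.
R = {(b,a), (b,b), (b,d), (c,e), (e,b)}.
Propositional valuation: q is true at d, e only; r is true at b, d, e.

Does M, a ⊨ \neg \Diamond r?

Yes

At a: \Diamond r is false, so \neg \Diamond r is true.
  At a: no accessible worlds, so \Diamond r is false.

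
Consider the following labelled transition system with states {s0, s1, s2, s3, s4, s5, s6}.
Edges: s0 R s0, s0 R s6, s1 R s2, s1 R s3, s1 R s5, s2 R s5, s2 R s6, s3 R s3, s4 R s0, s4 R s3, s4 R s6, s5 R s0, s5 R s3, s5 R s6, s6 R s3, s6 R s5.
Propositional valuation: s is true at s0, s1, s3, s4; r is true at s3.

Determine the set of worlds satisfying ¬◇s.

s2

Let φ = ¬◇s. Evaluate φ at each world:
  s0 (successors {s0, s6}): φ is false.
  s1 (successors {s2, s3, s5}): φ is false.
  s2 (successors {s5, s6}): φ is true.
  s3 (successors {s3}): φ is false.
  s4 (successors {s0, s3, s6}): φ is false.
  s5 (successors {s0, s3, s6}): φ is false.
  s6 (successors {s3, s5}): φ is false.
For instance, at s1:
  At s1: ◇s is true, so ¬◇s is false.
    At s1: ◇s requires s at some successor in {s2, s3, s5}.
      s holds at s3, so ◇s is true at s1.
Satisfying worlds: {s2}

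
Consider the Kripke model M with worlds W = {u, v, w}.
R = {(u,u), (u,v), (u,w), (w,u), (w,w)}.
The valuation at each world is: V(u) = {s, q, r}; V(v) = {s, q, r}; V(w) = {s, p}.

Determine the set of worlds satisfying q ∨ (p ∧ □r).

Recall that □ψ holds at a world iff ψ holds at every accessible world, and ◇ψ holds iff ψ holds at some accessible world.
Let φ = q ∨ (p ∧ □r). Evaluate φ at each world:
  u (successors {u, v, w}): φ is true.
  v (successors ∅): φ is true.
  w (successors {u, w}): φ is false.
For instance, at u:
  At u: q is true, p ∧ □r is false, so q ∨ (p ∧ □r) is true.
    At u: p is false, □r is false, so p ∧ □r is false.
      At u: □r requires r at every successor {u, v, w}.
        r fails at w, so □r is false at u.
Satisfying worlds: {u, v}

u, v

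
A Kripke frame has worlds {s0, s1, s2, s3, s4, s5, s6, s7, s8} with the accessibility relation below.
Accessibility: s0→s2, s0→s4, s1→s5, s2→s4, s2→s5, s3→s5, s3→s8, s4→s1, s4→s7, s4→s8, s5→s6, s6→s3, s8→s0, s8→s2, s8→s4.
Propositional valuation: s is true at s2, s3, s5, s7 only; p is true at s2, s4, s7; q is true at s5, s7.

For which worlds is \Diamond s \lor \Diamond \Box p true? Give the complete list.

s0, s1, s2, s3, s4, s6, s8

Let φ = \Diamond s \lor \Diamond \Box p. Evaluate φ at each world:
  s0 (successors {s2, s4}): φ is true.
  s1 (successors {s5}): φ is true.
  s2 (successors {s4, s5}): φ is true.
  s3 (successors {s5, s8}): φ is true.
  s4 (successors {s1, s7, s8}): φ is true.
  s5 (successors {s6}): φ is false.
  s6 (successors {s3}): φ is true.
  s7 (successors ∅): φ is false.
  s8 (successors {s0, s2, s4}): φ is true.
For instance, at s5:
  At s5: \Diamond s is false, \Diamond \Box p is false, so \Diamond s \lor \Diamond \Box p is false.
    At s5: \Diamond s requires s at some successor in {s6}.
      At s6: s is false.
    So \Diamond s is false at s5.
    At s5: \Diamond \Box p requires \Box p at some successor in {s6}.
      At s6: \Box p is false.
    So \Diamond \Box p is false at s5.
Satisfying worlds: {s0, s1, s2, s3, s4, s6, s8}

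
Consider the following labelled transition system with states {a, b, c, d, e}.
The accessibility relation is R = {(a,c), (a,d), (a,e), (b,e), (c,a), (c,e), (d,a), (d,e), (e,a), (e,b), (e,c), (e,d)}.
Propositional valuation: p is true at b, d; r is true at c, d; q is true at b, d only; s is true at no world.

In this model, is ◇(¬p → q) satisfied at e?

Recall that ◇ψ holds at a world iff ψ holds at some accessible world.
At e: ◇(¬p → q) requires ¬p → q at some successor in {a, b, c, d}.
  ¬p → q holds at b, so ◇(¬p → q) is true at e.

Yes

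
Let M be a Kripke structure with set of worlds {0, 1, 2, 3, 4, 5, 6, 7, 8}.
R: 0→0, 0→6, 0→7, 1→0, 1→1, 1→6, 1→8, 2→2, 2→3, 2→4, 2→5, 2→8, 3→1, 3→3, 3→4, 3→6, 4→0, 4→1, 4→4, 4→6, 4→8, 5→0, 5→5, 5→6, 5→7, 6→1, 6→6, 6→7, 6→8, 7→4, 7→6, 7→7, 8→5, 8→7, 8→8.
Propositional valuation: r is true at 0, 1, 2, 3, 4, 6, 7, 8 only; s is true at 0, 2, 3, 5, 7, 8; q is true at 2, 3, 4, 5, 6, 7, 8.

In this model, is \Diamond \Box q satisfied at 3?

At 3: \Diamond \Box q requires \Box q at some successor in {1, 3, 4, 6}.
  At 1: \Box q is false.
  At 3: \Box q is false.
  At 4: \Box q is false.
  At 6: \Box q is false.
So \Diamond \Box q is false at 3.

No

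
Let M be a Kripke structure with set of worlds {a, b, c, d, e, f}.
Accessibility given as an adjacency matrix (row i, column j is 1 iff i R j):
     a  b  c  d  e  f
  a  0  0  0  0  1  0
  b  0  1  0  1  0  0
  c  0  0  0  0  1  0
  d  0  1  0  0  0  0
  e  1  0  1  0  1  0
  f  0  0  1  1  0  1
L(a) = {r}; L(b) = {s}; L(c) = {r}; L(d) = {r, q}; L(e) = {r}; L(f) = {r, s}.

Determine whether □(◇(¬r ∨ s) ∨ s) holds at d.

Yes

At d: □(◇(¬r ∨ s) ∨ s) requires ◇(¬r ∨ s) ∨ s at every successor {b}.
    At b: ◇(¬r ∨ s) is true, s is true, so ◇(¬r ∨ s) ∨ s is true.
      At b: ◇(¬r ∨ s) requires ¬r ∨ s at some successor in {b, d}.
        ¬r ∨ s holds at b, so ◇(¬r ∨ s) is true at b.
So □(◇(¬r ∨ s) ∨ s) is true at d.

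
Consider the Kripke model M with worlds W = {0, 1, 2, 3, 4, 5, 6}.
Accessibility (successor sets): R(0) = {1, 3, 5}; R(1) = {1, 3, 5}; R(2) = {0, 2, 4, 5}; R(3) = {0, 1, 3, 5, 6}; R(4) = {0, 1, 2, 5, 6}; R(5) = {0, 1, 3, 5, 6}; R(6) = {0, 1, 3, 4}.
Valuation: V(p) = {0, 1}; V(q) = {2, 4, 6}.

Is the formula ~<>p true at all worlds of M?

Recall that <>ψ holds at a world iff ψ holds at some accessible world.
Let φ = ~<>p. Evaluate φ at each world:
  0 (successors {1, 3, 5}): φ is false.
  1 (successors {1, 3, 5}): φ is false.
  2 (successors {0, 2, 4, 5}): φ is false.
  3 (successors {0, 1, 3, 5, 6}): φ is false.
  4 (successors {0, 1, 2, 5, 6}): φ is false.
  5 (successors {0, 1, 3, 5, 6}): φ is false.
  6 (successors {0, 1, 3, 4}): φ is false.
Detail at 0 (counterexample):
  At 0: <>p is true, so ~<>p is false.
    At 0: <>p requires p at some successor in {1, 3, 5}.
      p holds at 1, so <>p is true at 0.

No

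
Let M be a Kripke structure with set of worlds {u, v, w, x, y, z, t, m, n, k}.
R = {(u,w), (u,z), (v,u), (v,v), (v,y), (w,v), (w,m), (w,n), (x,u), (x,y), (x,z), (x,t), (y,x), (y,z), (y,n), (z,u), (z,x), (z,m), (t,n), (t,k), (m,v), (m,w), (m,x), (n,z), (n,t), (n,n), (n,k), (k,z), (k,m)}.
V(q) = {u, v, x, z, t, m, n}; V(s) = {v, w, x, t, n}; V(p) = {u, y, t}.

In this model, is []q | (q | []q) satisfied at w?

Recall that []ψ holds at a world iff ψ holds at every accessible world, and <>ψ holds iff ψ holds at some accessible world.
At w: []q is true, q | []q is true, so []q | (q | []q) is true.
  At w: []q requires q at every successor {v, m, n}.
    At v: q is true.
    At m: q is true.
    At n: q is true.
  So []q is true at w.
  At w: q is false, []q is true, so q | []q is true.
    At w: []q requires q at every successor {v, m, n}.
      At v: q is true.
      At m: q is true.
      At n: q is true.
    So []q is true at w.

Yes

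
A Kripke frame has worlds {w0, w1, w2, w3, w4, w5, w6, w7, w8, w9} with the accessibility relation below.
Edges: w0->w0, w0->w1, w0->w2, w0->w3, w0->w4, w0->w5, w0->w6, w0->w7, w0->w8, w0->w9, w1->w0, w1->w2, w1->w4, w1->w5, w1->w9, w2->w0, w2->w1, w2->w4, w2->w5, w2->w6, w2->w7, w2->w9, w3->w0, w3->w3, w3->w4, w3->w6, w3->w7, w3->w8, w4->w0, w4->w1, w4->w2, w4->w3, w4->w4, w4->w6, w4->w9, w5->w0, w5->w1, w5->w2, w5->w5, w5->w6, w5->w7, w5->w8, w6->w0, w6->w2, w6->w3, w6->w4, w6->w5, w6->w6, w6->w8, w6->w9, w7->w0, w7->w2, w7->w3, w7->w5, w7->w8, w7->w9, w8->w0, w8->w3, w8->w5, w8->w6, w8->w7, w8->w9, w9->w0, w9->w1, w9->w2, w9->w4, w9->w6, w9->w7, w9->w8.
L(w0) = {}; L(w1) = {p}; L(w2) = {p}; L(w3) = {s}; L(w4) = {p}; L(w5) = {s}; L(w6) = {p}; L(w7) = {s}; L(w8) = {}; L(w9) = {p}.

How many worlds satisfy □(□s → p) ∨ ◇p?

Let φ = □(□s → p) ∨ ◇p. Evaluate φ at each world:
  w0 (successors {w0, w1, w2, w3, w4, w5, w6, w7, w8, w9}): φ is true.
  w1 (successors {w0, w2, w4, w5, w9}): φ is true.
  w2 (successors {w0, w1, w4, w5, w6, w7, w9}): φ is true.
  w3 (successors {w0, w3, w4, w6, w7, w8}): φ is true.
  w4 (successors {w0, w1, w2, w3, w4, w6, w9}): φ is true.
  w5 (successors {w0, w1, w2, w5, w6, w7, w8}): φ is true.
  w6 (successors {w0, w2, w3, w4, w5, w6, w8, w9}): φ is true.
  w7 (successors {w0, w2, w3, w5, w8, w9}): φ is true.
  w8 (successors {w0, w3, w5, w6, w7, w9}): φ is true.
  w9 (successors {w0, w1, w2, w4, w6, w7, w8}): φ is true.
For instance, at w6:
  At w6: □(□s → p) is true, ◇p is true, so □(□s → p) ∨ ◇p is true.
    At w6: □(□s → p) requires □s → p at every successor {w0, w2, w3, w4, w5, w6, w8, w9}.
      At w0: □s → p is true.
      At w2: □s → p is true.
      At w3: □s → p is true.
      At w4: □s → p is true.
      At w5: □s → p is true.
      At w6: □s → p is true.
      At w8: □s → p is true.
      At w9: □s → p is true.
    So □(□s → p) is true at w6.
    At w6: ◇p requires p at some successor in {w0, w2, w3, w4, w5, w6, w8, w9}.
      p holds at w2, so ◇p is true at w6.
Satisfying worlds: {w0, w1, w2, w3, w4, w5, w6, w7, w8, w9}

10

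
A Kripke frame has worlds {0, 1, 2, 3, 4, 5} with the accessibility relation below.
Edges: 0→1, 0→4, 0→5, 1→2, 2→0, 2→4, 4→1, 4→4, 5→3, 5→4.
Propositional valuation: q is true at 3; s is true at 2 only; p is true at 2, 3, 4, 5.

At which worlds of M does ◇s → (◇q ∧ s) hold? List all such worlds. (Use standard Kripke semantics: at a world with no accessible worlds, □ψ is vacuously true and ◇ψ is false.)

Let φ = ◇s → (◇q ∧ s). Evaluate φ at each world:
  0 (successors {1, 4, 5}): φ is true.
  1 (successors {2}): φ is false.
  2 (successors {0, 4}): φ is true.
  3 (successors ∅): φ is true.
  4 (successors {1, 4}): φ is true.
  5 (successors {3, 4}): φ is true.
For instance, at 1:
  At 1: ◇s is true, ◇q ∧ s is false, so ◇s → (◇q ∧ s) is false.
    At 1: ◇s requires s at some successor in {2}.
      s holds at 2, so ◇s is true at 1.
    At 1: ◇q is false, s is false, so ◇q ∧ s is false.
      At 1: ◇q requires q at some successor in {2}.
        At 2: q is false.
      So ◇q is false at 1.
Satisfying worlds: {0, 2, 3, 4, 5}

0, 2, 3, 4, 5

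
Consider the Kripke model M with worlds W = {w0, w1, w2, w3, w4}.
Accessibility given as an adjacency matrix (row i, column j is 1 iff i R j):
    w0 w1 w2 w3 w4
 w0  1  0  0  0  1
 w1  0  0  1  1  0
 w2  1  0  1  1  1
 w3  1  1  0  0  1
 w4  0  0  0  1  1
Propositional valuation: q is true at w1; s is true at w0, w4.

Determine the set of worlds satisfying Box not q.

Recall that Box ψ holds at a world iff ψ holds at every accessible world, and Dia ψ holds iff ψ holds at some accessible world.
Let φ = Box not q. Evaluate φ at each world:
  w0 (successors {w0, w4}): φ is true.
  w1 (successors {w2, w3}): φ is true.
  w2 (successors {w0, w2, w3, w4}): φ is true.
  w3 (successors {w0, w1, w4}): φ is false.
  w4 (successors {w3, w4}): φ is true.
For instance, at w3:
  At w3: Box not q requires not q at every successor {w0, w1, w4}.
    not q fails at w1, so Box not q is false at w3.
Satisfying worlds: {w0, w1, w2, w4}

w0, w1, w2, w4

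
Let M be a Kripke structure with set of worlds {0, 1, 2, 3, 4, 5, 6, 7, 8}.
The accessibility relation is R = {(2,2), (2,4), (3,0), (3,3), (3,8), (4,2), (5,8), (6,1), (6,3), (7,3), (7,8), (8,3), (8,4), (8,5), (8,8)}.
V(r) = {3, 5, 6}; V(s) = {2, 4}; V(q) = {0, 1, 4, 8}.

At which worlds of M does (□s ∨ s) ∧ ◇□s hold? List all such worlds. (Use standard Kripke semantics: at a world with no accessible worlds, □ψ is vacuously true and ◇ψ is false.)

2, 4

Let φ = (□s ∨ s) ∧ ◇□s. Evaluate φ at each world:
  0 (successors ∅): φ is false.
  1 (successors ∅): φ is false.
  2 (successors {2, 4}): φ is true.
  3 (successors {0, 3, 8}): φ is false.
  4 (successors {2}): φ is true.
  5 (successors {8}): φ is false.
  6 (successors {1, 3}): φ is false.
  7 (successors {3, 8}): φ is false.
  8 (successors {3, 4, 5, 8}): φ is false.
For instance, at 5:
  At 5: □s ∨ s is false, ◇□s is false, so (□s ∨ s) ∧ ◇□s is false.
    At 5: □s is false, s is false, so □s ∨ s is false.
      At 5: □s requires s at every successor {8}.
        s fails at 8, so □s is false at 5.
    At 5: ◇□s requires □s at some successor in {8}.
      At 8: □s is false.
    So ◇□s is false at 5.
Satisfying worlds: {2, 4}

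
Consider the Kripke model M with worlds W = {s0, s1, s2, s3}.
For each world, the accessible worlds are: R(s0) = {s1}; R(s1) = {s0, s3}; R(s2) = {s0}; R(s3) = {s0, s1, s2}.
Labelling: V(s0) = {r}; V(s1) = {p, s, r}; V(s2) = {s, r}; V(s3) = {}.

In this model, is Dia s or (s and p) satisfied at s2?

At s2: Dia s is false, s and p is false, so Dia s or (s and p) is false.
  At s2: Dia s requires s at some successor in {s0}.
    At s0: s is false.
  So Dia s is false at s2.

No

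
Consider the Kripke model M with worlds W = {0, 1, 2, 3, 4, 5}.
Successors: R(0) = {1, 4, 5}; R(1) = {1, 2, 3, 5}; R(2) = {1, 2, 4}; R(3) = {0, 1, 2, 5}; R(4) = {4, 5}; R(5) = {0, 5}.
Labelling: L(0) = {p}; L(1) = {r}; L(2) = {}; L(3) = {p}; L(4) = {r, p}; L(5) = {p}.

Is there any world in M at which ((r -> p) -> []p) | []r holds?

Recall that []ψ holds at a world iff ψ holds at every accessible world, and <>ψ holds iff ψ holds at some accessible world.
Let φ = ((r -> p) -> []p) | []r. Evaluate φ at each world:
  0 (successors {1, 4, 5}): φ is false.
  1 (successors {1, 2, 3, 5}): φ is true.
  2 (successors {1, 2, 4}): φ is false.
  3 (successors {0, 1, 2, 5}): φ is false.
  4 (successors {4, 5}): φ is true.
  5 (successors {0, 5}): φ is true.
Detail at 1 (witness):
  At 1: (r -> p) -> []p is true, []r is false, so ((r -> p) -> []p) | []r is true.
    At 1: r -> p is false, []p is false, so (r -> p) -> []p is true.
      At 1: []p requires p at every successor {1, 2, 3, 5}.
        p fails at 1, so []p is false at 1.
    At 1: []r requires r at every successor {1, 2, 3, 5}.
      r fails at 2, so []r is false at 1.

Yes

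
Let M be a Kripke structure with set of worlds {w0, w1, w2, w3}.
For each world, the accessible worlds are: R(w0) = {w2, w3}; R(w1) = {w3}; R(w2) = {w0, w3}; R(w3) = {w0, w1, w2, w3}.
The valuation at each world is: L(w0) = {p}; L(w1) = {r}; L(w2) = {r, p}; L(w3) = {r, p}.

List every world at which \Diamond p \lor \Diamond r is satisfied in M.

w0, w1, w2, w3

Recall that \Diamond ψ holds at a world iff ψ holds at some accessible world.
Let φ = \Diamond p \lor \Diamond r. Evaluate φ at each world:
  w0 (successors {w2, w3}): φ is true.
  w1 (successors {w3}): φ is true.
  w2 (successors {w0, w3}): φ is true.
  w3 (successors {w0, w1, w2, w3}): φ is true.
For instance, at w3:
  At w3: \Diamond p is true, \Diamond r is true, so \Diamond p \lor \Diamond r is true.
    At w3: \Diamond p requires p at some successor in {w0, w1, w2, w3}.
      p holds at w0, so \Diamond p is true at w3.
    At w3: \Diamond r requires r at some successor in {w0, w1, w2, w3}.
      r holds at w1, so \Diamond r is true at w3.
Satisfying worlds: {w0, w1, w2, w3}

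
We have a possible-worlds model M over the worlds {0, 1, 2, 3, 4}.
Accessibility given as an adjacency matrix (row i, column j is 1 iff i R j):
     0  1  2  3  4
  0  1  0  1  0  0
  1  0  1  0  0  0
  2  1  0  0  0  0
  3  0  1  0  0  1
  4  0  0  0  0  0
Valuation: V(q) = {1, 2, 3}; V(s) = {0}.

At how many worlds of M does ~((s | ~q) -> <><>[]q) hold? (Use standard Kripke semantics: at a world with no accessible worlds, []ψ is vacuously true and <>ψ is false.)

2

Let φ = ~((s | ~q) -> <><>[]q). Evaluate φ at each world:
  0 (successors {0, 2}): φ is true.
  1 (successors {1}): φ is false.
  2 (successors {0}): φ is false.
  3 (successors {1, 4}): φ is false.
  4 (successors ∅): φ is true.
For instance, at 0:
  At 0: (s | ~q) -> <><>[]q is false, so ~((s | ~q) -> <><>[]q) is true.
    At 0: s | ~q is true, <><>[]q is false, so (s | ~q) -> <><>[]q is false.
      At 0: <><>[]q requires <>[]q at some successor in {0, 2}.
        At 0: <>[]q is false.
        At 2: <>[]q is false.
      So <><>[]q is false at 0.
Satisfying worlds: {0, 4}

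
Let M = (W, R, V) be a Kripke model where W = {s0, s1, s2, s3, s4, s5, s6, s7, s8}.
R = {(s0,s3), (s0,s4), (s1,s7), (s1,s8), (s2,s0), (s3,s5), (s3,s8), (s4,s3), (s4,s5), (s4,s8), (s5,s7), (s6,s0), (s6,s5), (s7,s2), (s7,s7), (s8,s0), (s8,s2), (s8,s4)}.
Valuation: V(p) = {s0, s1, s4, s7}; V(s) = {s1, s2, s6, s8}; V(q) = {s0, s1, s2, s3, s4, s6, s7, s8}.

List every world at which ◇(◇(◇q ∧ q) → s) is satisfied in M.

Let φ = ◇(◇(◇q ∧ q) → s). Evaluate φ at each world:
  s0 (successors {s3, s4}): φ is false.
  s1 (successors {s7, s8}): φ is true.
  s2 (successors {s0}): φ is false.
  s3 (successors {s5, s8}): φ is true.
  s4 (successors {s3, s5, s8}): φ is true.
  s5 (successors {s7}): φ is false.
  s6 (successors {s0, s5}): φ is false.
  s7 (successors {s2, s7}): φ is true.
  s8 (successors {s0, s2, s4}): φ is true.
For instance, at s2:
  At s2: ◇(◇(◇q ∧ q) → s) requires ◇(◇q ∧ q) → s at some successor in {s0}.
    At s0: ◇(◇q ∧ q) → s is false.
  So ◇(◇(◇q ∧ q) → s) is false at s2.
Satisfying worlds: {s1, s3, s4, s7, s8}

s1, s3, s4, s7, s8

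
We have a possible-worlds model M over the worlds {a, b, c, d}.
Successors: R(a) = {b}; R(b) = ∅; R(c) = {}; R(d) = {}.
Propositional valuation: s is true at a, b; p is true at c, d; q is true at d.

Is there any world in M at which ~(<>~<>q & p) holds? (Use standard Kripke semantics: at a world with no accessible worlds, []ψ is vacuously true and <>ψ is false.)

Let φ = ~(<>~<>q & p). Evaluate φ at each world:
  a (successors {b}): φ is true.
  b (successors ∅): φ is true.
  c (successors ∅): φ is true.
  d (successors ∅): φ is true.
Detail at a (witness):
  At a: <>~<>q & p is false, so ~(<>~<>q & p) is true.
    At a: <>~<>q is true, p is false, so <>~<>q & p is false.
      At a: <>~<>q requires ~<>q at some successor in {b}.
        ~<>q holds at b, so <>~<>q is true at a.

Yes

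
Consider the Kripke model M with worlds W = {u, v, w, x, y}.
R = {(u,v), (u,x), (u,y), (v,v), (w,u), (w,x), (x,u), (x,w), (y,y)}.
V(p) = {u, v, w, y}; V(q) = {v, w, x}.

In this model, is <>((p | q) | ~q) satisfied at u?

At u: <>((p | q) | ~q) requires (p | q) | ~q at some successor in {v, x, y}.
  (p | q) | ~q holds at v, so <>((p | q) | ~q) is true at u.

Yes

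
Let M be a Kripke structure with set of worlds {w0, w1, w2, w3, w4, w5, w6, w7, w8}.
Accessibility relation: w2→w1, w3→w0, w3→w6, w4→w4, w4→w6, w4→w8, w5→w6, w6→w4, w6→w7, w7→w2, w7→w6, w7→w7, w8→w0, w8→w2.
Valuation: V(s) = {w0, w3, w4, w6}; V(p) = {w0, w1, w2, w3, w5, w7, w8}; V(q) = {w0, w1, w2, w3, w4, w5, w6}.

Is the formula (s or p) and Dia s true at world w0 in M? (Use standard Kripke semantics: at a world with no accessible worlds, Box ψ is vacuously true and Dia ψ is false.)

No

At w0: s or p is true, Dia s is false, so (s or p) and Dia s is false.
  At w0: no accessible worlds, so Dia s is false.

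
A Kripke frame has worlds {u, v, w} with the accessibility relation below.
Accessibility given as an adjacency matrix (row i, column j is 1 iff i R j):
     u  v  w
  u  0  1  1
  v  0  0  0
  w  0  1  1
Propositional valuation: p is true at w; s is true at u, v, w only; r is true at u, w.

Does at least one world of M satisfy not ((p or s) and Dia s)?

Yes

Let φ = not ((p or s) and Dia s). Evaluate φ at each world:
  u (successors {v, w}): φ is false.
  v (successors ∅): φ is true.
  w (successors {v, w}): φ is false.
Detail at v (witness):
  At v: (p or s) and Dia s is false, so not ((p or s) and Dia s) is true.
    At v: p or s is true, Dia s is false, so (p or s) and Dia s is false.
      At v: no accessible worlds, so Dia s is false.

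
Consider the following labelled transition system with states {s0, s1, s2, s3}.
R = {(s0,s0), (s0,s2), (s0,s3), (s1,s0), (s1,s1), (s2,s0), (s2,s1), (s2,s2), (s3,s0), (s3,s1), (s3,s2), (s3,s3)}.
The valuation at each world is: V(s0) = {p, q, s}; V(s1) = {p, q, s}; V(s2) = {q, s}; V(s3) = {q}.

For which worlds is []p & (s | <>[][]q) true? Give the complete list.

s1

Let φ = []p & (s | <>[][]q). Evaluate φ at each world:
  s0 (successors {s0, s2, s3}): φ is false.
  s1 (successors {s0, s1}): φ is true.
  s2 (successors {s0, s1, s2}): φ is false.
  s3 (successors {s0, s1, s2, s3}): φ is false.
For instance, at s0:
  At s0: []p is false, s | <>[][]q is true, so []p & (s | <>[][]q) is false.
    At s0: []p requires p at every successor {s0, s2, s3}.
      p fails at s2, so []p is false at s0.
    At s0: s is true, <>[][]q is true, so s | <>[][]q is true.
      At s0: <>[][]q requires [][]q at some successor in {s0, s2, s3}.
        [][]q holds at s0, so <>[][]q is true at s0.
Satisfying worlds: {s1}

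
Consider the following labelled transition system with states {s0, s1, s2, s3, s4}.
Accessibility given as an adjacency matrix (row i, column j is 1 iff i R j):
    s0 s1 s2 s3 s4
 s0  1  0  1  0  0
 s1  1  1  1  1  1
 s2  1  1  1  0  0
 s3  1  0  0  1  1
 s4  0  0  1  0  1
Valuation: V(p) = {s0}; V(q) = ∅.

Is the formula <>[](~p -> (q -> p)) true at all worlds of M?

Let φ = <>[](~p -> (q -> p)). Evaluate φ at each world:
  s0 (successors {s0, s2}): φ is true.
  s1 (successors {s0, s1, s2, s3, s4}): φ is true.
  s2 (successors {s0, s1, s2}): φ is true.
  s3 (successors {s0, s3, s4}): φ is true.
  s4 (successors {s2, s4}): φ is true.
For instance, at s1:
  At s1: <>[](~p -> (q -> p)) requires [](~p -> (q -> p)) at some successor in {s0, s1, s2, s3, s4}.
    [](~p -> (q -> p)) holds at s0, so <>[](~p -> (q -> p)) is true at s1.
      At s0: [](~p -> (q -> p)) requires ~p -> (q -> p) at every successor {s0, s2}.
        At s0: ~p -> (q -> p) is true.
        At s2: ~p -> (q -> p) is true.
      So [](~p -> (q -> p)) is true at s0.

Yes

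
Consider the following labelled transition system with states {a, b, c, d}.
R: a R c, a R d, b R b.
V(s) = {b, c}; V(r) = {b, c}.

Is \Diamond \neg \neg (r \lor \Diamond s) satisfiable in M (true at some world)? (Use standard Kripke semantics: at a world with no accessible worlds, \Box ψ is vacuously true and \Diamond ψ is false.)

Yes

Let φ = \Diamond \neg \neg (r \lor \Diamond s). Evaluate φ at each world:
  a (successors {c, d}): φ is true.
  b (successors {b}): φ is true.
  c (successors ∅): φ is false.
  d (successors ∅): φ is false.
Detail at a (witness):
  At a: \Diamond \neg \neg (r \lor \Diamond s) requires \neg \neg (r \lor \Diamond s) at some successor in {c, d}.
    \neg \neg (r \lor \Diamond s) holds at c, so \Diamond \neg \neg (r \lor \Diamond s) is true at a.
      At c: \neg (r \lor \Diamond s) is false, so \neg \neg (r \lor \Diamond s) is true.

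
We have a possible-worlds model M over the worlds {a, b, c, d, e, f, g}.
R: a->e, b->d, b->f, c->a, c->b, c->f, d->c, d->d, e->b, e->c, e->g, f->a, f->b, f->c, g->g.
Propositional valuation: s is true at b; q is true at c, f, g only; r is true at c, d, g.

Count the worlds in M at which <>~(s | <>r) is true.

4

Recall that <>ψ holds at a world iff ψ holds at some accessible world.
Let φ = <>~(s | <>r). Evaluate φ at each world:
  a (successors {e}): φ is false.
  b (successors {d, f}): φ is false.
  c (successors {a, b, f}): φ is true.
  d (successors {c, d}): φ is true.
  e (successors {b, c, g}): φ is true.
  f (successors {a, b, c}): φ is true.
  g (successors {g}): φ is false.
For instance, at f:
  At f: <>~(s | <>r) requires ~(s | <>r) at some successor in {a, b, c}.
    ~(s | <>r) holds at a, so <>~(s | <>r) is true at f.
      At a: s | <>r is false, so ~(s | <>r) is true.
Satisfying worlds: {c, d, e, f}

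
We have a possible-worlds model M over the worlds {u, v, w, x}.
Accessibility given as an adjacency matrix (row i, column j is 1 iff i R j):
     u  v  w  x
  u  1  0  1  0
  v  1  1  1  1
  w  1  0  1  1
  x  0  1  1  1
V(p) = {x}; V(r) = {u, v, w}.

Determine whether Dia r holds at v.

Yes

At v: Dia r requires r at some successor in {u, v, w, x}.
  r holds at u, so Dia r is true at v.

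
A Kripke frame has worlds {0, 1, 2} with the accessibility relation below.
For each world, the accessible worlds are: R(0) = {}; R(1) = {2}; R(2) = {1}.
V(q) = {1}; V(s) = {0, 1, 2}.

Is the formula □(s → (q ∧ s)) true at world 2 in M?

Yes

Recall that □ψ holds at a world iff ψ holds at every accessible world, and ◇ψ holds iff ψ holds at some accessible world.
At 2: □(s → (q ∧ s)) requires s → (q ∧ s) at every successor {1}.
  At 1: s → (q ∧ s) is true.
So □(s → (q ∧ s)) is true at 2.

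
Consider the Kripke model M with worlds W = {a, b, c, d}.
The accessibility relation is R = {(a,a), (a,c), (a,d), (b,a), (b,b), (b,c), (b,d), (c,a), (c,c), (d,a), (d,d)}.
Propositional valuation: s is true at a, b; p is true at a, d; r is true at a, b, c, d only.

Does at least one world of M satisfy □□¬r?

No

Let φ = □□¬r. Evaluate φ at each world:
  a (successors {a, c, d}): φ is false.
  b (successors {a, b, c, d}): φ is false.
  c (successors {a, c}): φ is false.
  d (successors {a, d}): φ is false.
For instance, at a:
  At a: □□¬r requires □¬r at every successor {a, c, d}.
    □¬r fails at a, so □□¬r is false at a.
      At a: □¬r requires ¬r at every successor {a, c, d}.
        ¬r fails at a, so □¬r is false at a.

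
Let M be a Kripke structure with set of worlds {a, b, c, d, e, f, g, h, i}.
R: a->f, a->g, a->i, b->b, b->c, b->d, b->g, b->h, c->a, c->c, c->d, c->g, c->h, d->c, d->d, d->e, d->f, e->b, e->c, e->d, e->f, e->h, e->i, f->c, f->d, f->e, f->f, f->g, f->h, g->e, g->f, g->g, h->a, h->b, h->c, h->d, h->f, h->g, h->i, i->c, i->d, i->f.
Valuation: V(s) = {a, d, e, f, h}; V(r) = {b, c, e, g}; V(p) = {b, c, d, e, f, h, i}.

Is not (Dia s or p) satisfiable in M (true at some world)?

No

Recall that Dia ψ holds at a world iff ψ holds at some accessible world.
Let φ = not (Dia s or p). Evaluate φ at each world:
  a (successors {f, g, i}): φ is false.
  b (successors {b, c, d, g, h}): φ is false.
  c (successors {a, c, d, g, h}): φ is false.
  d (successors {c, d, e, f}): φ is false.
  e (successors {b, c, d, f, h, i}): φ is false.
  f (successors {c, d, e, f, g, h}): φ is false.
  g (successors {e, f, g}): φ is false.
  h (successors {a, b, c, d, f, g, i}): φ is false.
  i (successors {c, d, f}): φ is false.
For instance, at d:
  At d: Dia s or p is true, so not (Dia s or p) is false.
    At d: Dia s is true, p is true, so Dia s or p is true.
      At d: Dia s requires s at some successor in {c, d, e, f}.
        s holds at d, so Dia s is true at d.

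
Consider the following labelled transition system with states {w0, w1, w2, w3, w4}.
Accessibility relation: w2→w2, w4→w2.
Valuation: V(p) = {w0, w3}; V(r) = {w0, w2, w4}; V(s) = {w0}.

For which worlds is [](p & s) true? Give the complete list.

Let φ = [](p & s). Evaluate φ at each world:
  w0 (successors ∅): φ is true.
  w1 (successors ∅): φ is true.
  w2 (successors {w2}): φ is false.
  w3 (successors ∅): φ is true.
  w4 (successors {w2}): φ is false.
For instance, at w4:
  At w4: [](p & s) requires p & s at every successor {w2}.
    p & s fails at w2, so [](p & s) is false at w4.
Satisfying worlds: {w0, w1, w3}

w0, w1, w3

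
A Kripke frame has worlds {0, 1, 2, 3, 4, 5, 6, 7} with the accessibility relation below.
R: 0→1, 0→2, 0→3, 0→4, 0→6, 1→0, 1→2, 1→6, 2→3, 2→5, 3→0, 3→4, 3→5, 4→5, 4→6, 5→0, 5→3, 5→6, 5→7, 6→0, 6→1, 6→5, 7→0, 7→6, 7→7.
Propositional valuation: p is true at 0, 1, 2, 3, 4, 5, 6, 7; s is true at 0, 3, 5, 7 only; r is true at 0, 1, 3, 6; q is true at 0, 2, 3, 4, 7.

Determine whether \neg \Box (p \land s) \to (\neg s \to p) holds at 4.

At 4: \neg \Box (p \land s) is true, \neg s \to p is true, so \neg \Box (p \land s) \to (\neg s \to p) is true.
  At 4: \Box (p \land s) is false, so \neg \Box (p \land s) is true.
    At 4: \Box (p \land s) requires p \land s at every successor {5, 6}.
      p \land s fails at 6, so \Box (p \land s) is false at 4.

Yes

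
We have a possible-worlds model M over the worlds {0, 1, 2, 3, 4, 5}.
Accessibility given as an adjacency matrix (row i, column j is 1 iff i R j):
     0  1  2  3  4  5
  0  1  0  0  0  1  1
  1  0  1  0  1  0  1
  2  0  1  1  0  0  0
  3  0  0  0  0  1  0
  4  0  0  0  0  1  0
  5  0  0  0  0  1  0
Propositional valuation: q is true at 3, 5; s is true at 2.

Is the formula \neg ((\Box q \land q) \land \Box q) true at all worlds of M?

Recall that \Box ψ holds at a world iff ψ holds at every accessible world, and \Diamond ψ holds iff ψ holds at some accessible world.
Let φ = \neg ((\Box q \land q) \land \Box q). Evaluate φ at each world:
  0 (successors {0, 4, 5}): φ is true.
  1 (successors {1, 3, 5}): φ is true.
  2 (successors {1, 2}): φ is true.
  3 (successors {4}): φ is true.
  4 (successors {4}): φ is true.
  5 (successors {4}): φ is true.
For instance, at 2:
  At 2: (\Box q \land q) \land \Box q is false, so \neg ((\Box q \land q) \land \Box q) is true.
    At 2: \Box q \land q is false, \Box q is false, so (\Box q \land q) \land \Box q is false.
      At 2: \Box q is false, q is false, so \Box q \land q is false.
      At 2: \Box q requires q at every successor {1, 2}.
        q fails at 1, so \Box q is false at 2.

Yes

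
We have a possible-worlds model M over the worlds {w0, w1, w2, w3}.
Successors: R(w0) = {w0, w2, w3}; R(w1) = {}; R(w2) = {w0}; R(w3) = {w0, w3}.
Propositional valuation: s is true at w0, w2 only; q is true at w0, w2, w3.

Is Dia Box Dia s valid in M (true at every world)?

Let φ = Dia Box Dia s. Evaluate φ at each world:
  w0 (successors {w0, w2, w3}): φ is true.
  w1 (successors ∅): φ is false.
  w2 (successors {w0}): φ is true.
  w3 (successors {w0, w3}): φ is true.
Detail at w1 (counterexample):
  At w1: no accessible worlds, so Dia Box Dia s is false.

No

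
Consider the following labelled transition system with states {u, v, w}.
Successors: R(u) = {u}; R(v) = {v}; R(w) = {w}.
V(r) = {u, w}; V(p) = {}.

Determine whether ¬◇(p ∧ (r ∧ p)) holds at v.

At v: ◇(p ∧ (r ∧ p)) is false, so ¬◇(p ∧ (r ∧ p)) is true.
  At v: ◇(p ∧ (r ∧ p)) requires p ∧ (r ∧ p) at some successor in {v}.
    At v: p ∧ (r ∧ p) is false.
  So ◇(p ∧ (r ∧ p)) is false at v.

Yes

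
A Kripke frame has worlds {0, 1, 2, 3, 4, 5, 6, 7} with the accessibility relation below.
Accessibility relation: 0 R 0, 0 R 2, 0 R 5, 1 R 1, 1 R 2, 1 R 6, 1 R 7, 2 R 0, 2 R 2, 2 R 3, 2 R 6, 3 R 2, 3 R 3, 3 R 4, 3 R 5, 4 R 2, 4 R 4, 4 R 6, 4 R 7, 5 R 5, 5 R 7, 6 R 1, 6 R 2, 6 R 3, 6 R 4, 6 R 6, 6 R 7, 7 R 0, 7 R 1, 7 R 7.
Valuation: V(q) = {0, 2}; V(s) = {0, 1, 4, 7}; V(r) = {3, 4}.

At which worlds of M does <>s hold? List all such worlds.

0, 1, 2, 3, 4, 5, 6, 7

Let φ = <>s. Evaluate φ at each world:
  0 (successors {0, 2, 5}): φ is true.
  1 (successors {1, 2, 6, 7}): φ is true.
  2 (successors {0, 2, 3, 6}): φ is true.
  3 (successors {2, 3, 4, 5}): φ is true.
  4 (successors {2, 4, 6, 7}): φ is true.
  5 (successors {5, 7}): φ is true.
  6 (successors {1, 2, 3, 4, 6, 7}): φ is true.
  7 (successors {0, 1, 7}): φ is true.
For instance, at 6:
  At 6: <>s requires s at some successor in {1, 2, 3, 4, 6, 7}.
    s holds at 1, so <>s is true at 6.
Satisfying worlds: {0, 1, 2, 3, 4, 5, 6, 7}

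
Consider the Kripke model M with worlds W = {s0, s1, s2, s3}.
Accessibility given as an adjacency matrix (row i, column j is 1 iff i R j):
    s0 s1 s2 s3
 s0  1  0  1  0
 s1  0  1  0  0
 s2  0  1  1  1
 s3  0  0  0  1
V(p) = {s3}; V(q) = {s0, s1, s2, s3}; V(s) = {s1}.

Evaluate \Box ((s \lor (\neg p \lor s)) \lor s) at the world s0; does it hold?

Yes

Recall that \Box ψ holds at a world iff ψ holds at every accessible world, and \Diamond ψ holds iff ψ holds at some accessible world.
At s0: \Box ((s \lor (\neg p \lor s)) \lor s) requires (s \lor (\neg p \lor s)) \lor s at every successor {s0, s2}.
  At s0: (s \lor (\neg p \lor s)) \lor s is true.
  At s2: (s \lor (\neg p \lor s)) \lor s is true.
So \Box ((s \lor (\neg p \lor s)) \lor s) is true at s0.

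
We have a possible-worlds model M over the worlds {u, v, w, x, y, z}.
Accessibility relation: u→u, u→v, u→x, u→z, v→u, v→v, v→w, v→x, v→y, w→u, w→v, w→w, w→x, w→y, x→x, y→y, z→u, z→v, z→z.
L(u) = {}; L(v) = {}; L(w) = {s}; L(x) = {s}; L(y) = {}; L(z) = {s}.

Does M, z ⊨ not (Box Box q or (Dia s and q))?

Yes

At z: Box Box q or (Dia s and q) is false, so not (Box Box q or (Dia s and q)) is true.
  At z: Box Box q is false, Dia s and q is false, so Box Box q or (Dia s and q) is false.
    At z: Box Box q requires Box q at every successor {u, v, z}.
      Box q fails at u, so Box Box q is false at z.
    At z: Dia s is true, q is false, so Dia s and q is false.
      At z: Dia s requires s at some successor in {u, v, z}.
        s holds at z, so Dia s is true at z.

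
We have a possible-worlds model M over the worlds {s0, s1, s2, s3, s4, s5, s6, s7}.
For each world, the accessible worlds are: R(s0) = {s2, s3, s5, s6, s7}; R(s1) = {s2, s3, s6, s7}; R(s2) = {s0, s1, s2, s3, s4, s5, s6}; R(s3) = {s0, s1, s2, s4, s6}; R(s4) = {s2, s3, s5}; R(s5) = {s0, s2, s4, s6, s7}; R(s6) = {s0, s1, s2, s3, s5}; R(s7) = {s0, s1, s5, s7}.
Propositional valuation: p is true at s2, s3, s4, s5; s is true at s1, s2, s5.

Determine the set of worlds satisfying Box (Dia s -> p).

Let φ = Box (Dia s -> p). Evaluate φ at each world:
  s0 (successors {s2, s3, s5, s6, s7}): φ is false.
  s1 (successors {s2, s3, s6, s7}): φ is false.
  s2 (successors {s0, s1, s2, s3, s4, s5, s6}): φ is false.
  s3 (successors {s0, s1, s2, s4, s6}): φ is false.
  s4 (successors {s2, s3, s5}): φ is true.
  s5 (successors {s0, s2, s4, s6, s7}): φ is false.
  s6 (successors {s0, s1, s2, s3, s5}): φ is false.
  s7 (successors {s0, s1, s5, s7}): φ is false.
For instance, at s6:
  At s6: Box (Dia s -> p) requires Dia s -> p at every successor {s0, s1, s2, s3, s5}.
    Dia s -> p fails at s0, so Box (Dia s -> p) is false at s6.
      At s0: Dia s is true, p is false, so Dia s -> p is false.
Satisfying worlds: {s4}

s4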